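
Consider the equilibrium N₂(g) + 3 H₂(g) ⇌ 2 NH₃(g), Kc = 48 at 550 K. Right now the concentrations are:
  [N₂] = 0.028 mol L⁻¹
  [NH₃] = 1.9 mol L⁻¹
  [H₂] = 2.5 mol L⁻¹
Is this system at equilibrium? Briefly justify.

Qc = [NH₃]² / ([N₂]·[H₂]³) = (1.9)² / ((0.028)·(2.5)³) = 8.3
Qc = 8.3 < Kc = 48: net forward reaction.

no; Q < K, reaction proceeds forward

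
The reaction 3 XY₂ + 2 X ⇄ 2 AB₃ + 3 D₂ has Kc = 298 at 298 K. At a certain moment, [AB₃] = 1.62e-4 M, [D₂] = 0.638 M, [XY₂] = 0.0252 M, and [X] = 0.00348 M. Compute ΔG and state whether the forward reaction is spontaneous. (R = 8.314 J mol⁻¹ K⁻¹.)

ΔG = -5.29 kJ/mol; the forward reaction is spontaneous

Qc = [AB₃]²·[D₂]³ / ([XY₂]³·[X]²) = (1.62e-4)²·(0.638)³ / ((0.0252)³·(0.00348)²) = 35.2
ΔG = RT ln(Qc/Kc) = (8.314 J mol⁻¹ K⁻¹)(298 K) × ln(35.2/298)
   = (2.478 kJ/mol)(-2.136) = -5.29 kJ/mol
ΔG < 0, so the forward reaction is spontaneous (proceeds forward).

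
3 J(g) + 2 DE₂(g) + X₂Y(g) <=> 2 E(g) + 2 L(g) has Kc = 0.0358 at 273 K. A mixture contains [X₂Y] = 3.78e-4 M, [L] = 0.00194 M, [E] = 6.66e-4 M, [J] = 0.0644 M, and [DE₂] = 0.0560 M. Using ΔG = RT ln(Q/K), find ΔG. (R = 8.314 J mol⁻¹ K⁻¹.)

Qc = [E]²·[L]² / ([J]³·[DE₂]²·[X₂Y]) = (6.66e-4)²·(0.00194)² / ((0.0644)³·(0.0560)²·(3.78e-4)) = 0.00527
ΔG = RT ln(Qc/Kc) = (8.314 J mol⁻¹ K⁻¹)(273 K) × ln(0.00527/0.0358)
   = (2.270 kJ/mol)(-1.916) = -4.35 kJ/mol
ΔG < 0, so the forward reaction is spontaneous (proceeds forward).

ΔG = -4.35 kJ/mol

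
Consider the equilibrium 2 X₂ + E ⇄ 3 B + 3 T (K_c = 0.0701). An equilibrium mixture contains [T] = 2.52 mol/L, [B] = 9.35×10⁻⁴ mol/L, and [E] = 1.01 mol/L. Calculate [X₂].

At equilibrium, K_c = [B]³·[T]³ / ([X₂]²·[E]) = 0.0701.
(9.35×10⁻⁴)³·(2.52)³ / (([X₂])²·(1.01)) = 0.0701
[X₂]² = 1.85×10⁻⁷ ⇒ [X₂] = 4.30×10⁻⁴ mol/L

[X₂] = 4.30×10⁻⁴ mol/L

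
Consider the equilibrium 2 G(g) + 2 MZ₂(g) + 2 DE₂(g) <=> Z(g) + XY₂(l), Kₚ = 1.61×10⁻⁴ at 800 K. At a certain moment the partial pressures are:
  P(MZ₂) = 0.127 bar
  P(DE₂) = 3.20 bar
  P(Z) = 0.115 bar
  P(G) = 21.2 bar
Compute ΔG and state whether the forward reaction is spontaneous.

(XY₂ is a pure liquid — omitted from Qₚ.)
Qₚ = P(Z) / (P(G)²·P(MZ₂)²·P(DE₂)²) = (0.115) / ((21.2)²·(0.127)²·(3.20)²) = 0.00155
ΔG = RT ln(Qₚ/Kₚ) = (8.314 J mol⁻¹ K⁻¹)(800 K) × ln(0.00155/1.61×10⁻⁴)
   = (6.651 kJ/mol)(2.265) = 15.1 kJ/mol
ΔG > 0, so the forward reaction is non-spontaneous (proceeds in reverse).

ΔG = 15.1 kJ/mol; the forward reaction is non-spontaneous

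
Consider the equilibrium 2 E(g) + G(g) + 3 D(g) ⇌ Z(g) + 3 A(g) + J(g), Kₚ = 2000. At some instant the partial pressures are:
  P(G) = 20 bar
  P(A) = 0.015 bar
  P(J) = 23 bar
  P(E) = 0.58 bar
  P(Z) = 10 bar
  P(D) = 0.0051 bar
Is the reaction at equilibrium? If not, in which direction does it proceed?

in the forward direction

Qₚ = P(Z)·P(A)³·P(J) / (P(E)²·P(G)·P(D)³) = (10)·(0.015)³·(23) / ((0.58)²·(20)·(0.0051)³) = 870
Qₚ = 870 < Kₚ = 2000, so the forward reaction proceeds.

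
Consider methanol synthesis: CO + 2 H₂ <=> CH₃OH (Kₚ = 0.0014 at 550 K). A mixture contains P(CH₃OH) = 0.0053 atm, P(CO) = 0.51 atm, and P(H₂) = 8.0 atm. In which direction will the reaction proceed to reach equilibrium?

in the forward direction

Qₚ = P(CH₃OH) / (P(CO)·P(H₂)²) = (0.0053) / ((0.51)·(8.0)²) = 1.6e-4
Qₚ = 1.6e-4 < Kₚ = 0.0014, so the forward reaction proceeds.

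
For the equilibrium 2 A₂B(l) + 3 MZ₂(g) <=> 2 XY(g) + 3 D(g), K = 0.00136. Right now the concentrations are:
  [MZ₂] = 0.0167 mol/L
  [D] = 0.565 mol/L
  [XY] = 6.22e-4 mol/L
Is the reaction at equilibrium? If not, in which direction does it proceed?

in the reverse direction

(A₂B is a pure liquid — omitted from Q.)
Q = [XY]²·[D]³ / [MZ₂]³ = (6.22e-4)²·(0.565)³ / (0.0167)³ = 0.0150
Q = 0.0150 > K = 0.00136, so the reverse reaction proceeds.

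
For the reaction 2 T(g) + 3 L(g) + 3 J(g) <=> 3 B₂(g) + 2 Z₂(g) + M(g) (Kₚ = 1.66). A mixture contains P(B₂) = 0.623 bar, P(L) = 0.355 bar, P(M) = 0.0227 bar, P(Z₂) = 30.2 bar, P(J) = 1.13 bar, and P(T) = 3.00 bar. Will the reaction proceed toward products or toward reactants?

to the left

Qₚ = P(B₂)³·P(Z₂)²·P(M) / (P(T)²·P(L)³·P(J)³) = (0.623)³·(30.2)²·(0.0227) / ((3.00)²·(0.355)³·(1.13)³) = 8.62
Qₚ = 8.62 > Kₚ = 1.66, so the reverse reaction proceeds.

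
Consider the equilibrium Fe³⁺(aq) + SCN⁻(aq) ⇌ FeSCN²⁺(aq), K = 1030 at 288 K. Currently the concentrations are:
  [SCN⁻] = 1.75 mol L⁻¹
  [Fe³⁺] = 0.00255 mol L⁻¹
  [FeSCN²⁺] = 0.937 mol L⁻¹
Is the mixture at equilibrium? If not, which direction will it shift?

Q = [FeSCN²⁺] / ([Fe³⁺]·[SCN⁻]) = (0.937) / ((0.00255)·(1.75)) = 210
Q = 210 < K = 1030: net forward reaction.

no; Q < K, reaction proceeds forward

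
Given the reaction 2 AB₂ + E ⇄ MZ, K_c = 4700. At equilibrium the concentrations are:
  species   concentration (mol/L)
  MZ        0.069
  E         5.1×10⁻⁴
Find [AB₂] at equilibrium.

[AB₂] = 0.17 mol/L

At equilibrium, K_c = [MZ] / ([AB₂]²·[E]) = 4700.
(0.069) / (([AB₂])²·(5.1×10⁻⁴)) = 4700
[AB₂]² = 0.0288 ⇒ [AB₂] = 0.17 mol/L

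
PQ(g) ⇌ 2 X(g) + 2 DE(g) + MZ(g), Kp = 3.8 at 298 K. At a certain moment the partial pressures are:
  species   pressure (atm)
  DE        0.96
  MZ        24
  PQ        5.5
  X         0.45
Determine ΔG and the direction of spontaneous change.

Qp = P(X)²·P(DE)²·P(MZ) / P(PQ) = (0.45)²·(0.96)²·(24) / (5.5) = 0.814
ΔG = RT ln(Qp/Kp) = (8.314 J mol⁻¹ K⁻¹)(298 K) × ln(0.814/3.8)
   = (2.478 kJ/mol)(-1.541) = -3.82 kJ/mol
ΔG < 0, so the forward reaction is spontaneous (proceeds forward).

ΔG = -3.82 kJ/mol; the forward reaction is spontaneous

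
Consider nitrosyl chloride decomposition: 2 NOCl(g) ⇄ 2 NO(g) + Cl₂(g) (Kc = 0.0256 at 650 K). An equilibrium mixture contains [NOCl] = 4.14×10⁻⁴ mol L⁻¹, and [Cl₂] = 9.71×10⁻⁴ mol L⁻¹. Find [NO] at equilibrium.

[NO] = 0.00213 mol L⁻¹

At equilibrium, Kc = [NO]²·[Cl₂] / [NOCl]² = 0.0256.
([NO])²·(9.71×10⁻⁴) / (4.14×10⁻⁴)² = 0.0256
[NO]² = 4.52×10⁻⁶ ⇒ [NO] = 0.00213 mol L⁻¹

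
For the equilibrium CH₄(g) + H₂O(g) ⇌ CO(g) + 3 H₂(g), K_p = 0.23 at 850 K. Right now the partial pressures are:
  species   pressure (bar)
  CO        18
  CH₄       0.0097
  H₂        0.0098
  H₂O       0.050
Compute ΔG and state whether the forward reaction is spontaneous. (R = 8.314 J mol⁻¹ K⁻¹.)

Q_p = P(CO)·P(H₂)³ / (P(CH₄)·P(H₂O)) = (18)·(0.0098)³ / ((0.0097)·(0.050)) = 0.0349
ΔG = RT ln(Q_p/K_p) = (8.314 J mol⁻¹ K⁻¹)(850 K) × ln(0.0349/0.23)
   = (7.067 kJ/mol)(-1.886) = -13.3 kJ/mol
ΔG < 0, so the forward reaction is spontaneous (proceeds forward).

ΔG = -13.3 kJ/mol; the forward reaction is spontaneous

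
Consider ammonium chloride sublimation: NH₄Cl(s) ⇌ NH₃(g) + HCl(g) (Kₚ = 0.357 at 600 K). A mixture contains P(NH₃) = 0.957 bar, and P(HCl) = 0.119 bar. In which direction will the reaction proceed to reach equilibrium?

to the right

(NH₄Cl is a pure solid — omitted from Qₚ.)
Qₚ = P(NH₃)·P(HCl) = (0.957)·(0.119) = 0.114
Qₚ = 0.114 < Kₚ = 0.357, so the forward reaction proceeds.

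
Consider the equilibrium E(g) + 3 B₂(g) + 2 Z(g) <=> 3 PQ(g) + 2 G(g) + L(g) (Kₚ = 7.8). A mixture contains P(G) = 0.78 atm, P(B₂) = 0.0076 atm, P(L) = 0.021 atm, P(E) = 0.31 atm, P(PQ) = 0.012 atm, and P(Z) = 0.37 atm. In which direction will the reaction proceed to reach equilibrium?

Qₚ = P(PQ)³·P(G)²·P(L) / (P(E)·P(B₂)³·P(Z)²) = (0.012)³·(0.78)²·(0.021) / ((0.31)·(0.0076)³·(0.37)²) = 1.2
Qₚ = 1.2 < Kₚ = 7.8, so the forward reaction proceeds.

to the right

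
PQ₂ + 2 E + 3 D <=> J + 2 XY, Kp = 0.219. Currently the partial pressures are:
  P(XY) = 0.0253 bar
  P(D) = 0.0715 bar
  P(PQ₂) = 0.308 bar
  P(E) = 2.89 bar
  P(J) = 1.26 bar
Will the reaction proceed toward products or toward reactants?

Qp = P(J)·P(XY)² / (P(PQ₂)·P(E)²·P(D)³) = (1.26)·(0.0253)² / ((0.308)·(2.89)²·(0.0715)³) = 0.858
Qp = 0.858 > Kp = 0.219, so the reverse reaction proceeds.

reverse (toward reactants)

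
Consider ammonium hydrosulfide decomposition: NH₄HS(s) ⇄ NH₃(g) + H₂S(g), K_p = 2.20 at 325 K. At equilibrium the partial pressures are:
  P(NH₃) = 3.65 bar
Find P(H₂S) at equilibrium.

P(H₂S) = 0.603 bar

(NH₄HS is a pure solid — omitted from K_p.)
At equilibrium, K_p = P(NH₃)·P(H₂S) = 2.20.
(3.65)·(P(H₂S)) = 2.20
P(H₂S) = 0.603 bar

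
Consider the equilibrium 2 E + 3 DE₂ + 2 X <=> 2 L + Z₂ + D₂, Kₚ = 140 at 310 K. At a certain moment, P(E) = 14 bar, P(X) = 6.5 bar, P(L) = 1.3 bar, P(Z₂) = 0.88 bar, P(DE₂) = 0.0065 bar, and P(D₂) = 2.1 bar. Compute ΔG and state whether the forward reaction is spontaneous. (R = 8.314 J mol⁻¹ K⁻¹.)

ΔG = 5.88 kJ/mol; the forward reaction is non-spontaneous

Qₚ = P(L)²·P(Z₂)·P(D₂) / (P(E)²·P(DE₂)³·P(X)²) = (1.3)²·(0.88)·(2.1) / ((14)²·(0.0065)³·(6.5)²) = 1370
ΔG = RT ln(Qₚ/Kₚ) = (8.314 J mol⁻¹ K⁻¹)(310 K) × ln(1370/140)
   = (2.577 kJ/mol)(2.281) = 5.88 kJ/mol
ΔG > 0, so the forward reaction is non-spontaneous (proceeds in reverse).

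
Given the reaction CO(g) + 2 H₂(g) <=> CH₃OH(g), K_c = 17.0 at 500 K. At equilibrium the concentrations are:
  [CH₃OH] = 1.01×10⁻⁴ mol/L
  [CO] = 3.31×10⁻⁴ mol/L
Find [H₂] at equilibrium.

At equilibrium, K_c = [CH₃OH] / ([CO]·[H₂]²) = 17.0.
(1.01×10⁻⁴) / ((3.31×10⁻⁴)·([H₂])²) = 17.0
[H₂]² = 0.0179 ⇒ [H₂] = 0.134 mol/L

[H₂] = 0.134 mol/L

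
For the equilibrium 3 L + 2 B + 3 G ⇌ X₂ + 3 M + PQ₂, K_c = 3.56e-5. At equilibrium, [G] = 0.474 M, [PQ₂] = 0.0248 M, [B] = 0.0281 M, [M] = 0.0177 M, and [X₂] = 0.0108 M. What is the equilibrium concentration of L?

[L] = 0.792 M

At equilibrium, K_c = [X₂]·[M]³·[PQ₂] / ([L]³·[B]²·[G]³) = 3.56e-5.
(0.0108)·(0.0177)³·(0.0248) / (([L])³·(0.0281)²·(0.474)³) = 3.56e-5
[L]³ = 0.496 ⇒ [L] = 0.792 M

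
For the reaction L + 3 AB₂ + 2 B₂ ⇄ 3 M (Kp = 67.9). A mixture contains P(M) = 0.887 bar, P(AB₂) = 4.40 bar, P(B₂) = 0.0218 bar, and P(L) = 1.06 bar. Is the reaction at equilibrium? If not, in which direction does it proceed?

in the forward direction

Qp = P(M)³ / (P(L)·P(AB₂)³·P(B₂)²) = (0.887)³ / ((1.06)·(4.40)³·(0.0218)²) = 16.3
Qp = 16.3 < Kp = 67.9, so the forward reaction proceeds.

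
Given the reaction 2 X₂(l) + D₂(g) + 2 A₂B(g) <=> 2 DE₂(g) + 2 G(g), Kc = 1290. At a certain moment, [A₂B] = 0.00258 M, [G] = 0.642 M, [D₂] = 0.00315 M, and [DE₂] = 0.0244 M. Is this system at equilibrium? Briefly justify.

(X₂ is a pure liquid — omitted from Qc.)
Qc = [DE₂]²·[G]² / ([D₂]·[A₂B]²) = (0.0244)²·(0.642)² / ((0.00315)·(0.00258)²) = 11700
Qc = 11700 > Kc = 1290: net reverse reaction.

no; Q > K, reaction proceeds in reverse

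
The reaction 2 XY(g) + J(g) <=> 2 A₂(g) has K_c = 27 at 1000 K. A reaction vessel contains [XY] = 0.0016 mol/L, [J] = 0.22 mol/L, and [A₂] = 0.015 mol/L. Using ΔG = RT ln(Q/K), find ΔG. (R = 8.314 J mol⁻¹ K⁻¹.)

Q_c = [A₂]² / ([XY]²·[J]) = (0.015)² / ((0.0016)²·(0.22)) = 400
ΔG = RT ln(Q_c/K_c) = (8.314 J mol⁻¹ K⁻¹)(1000 K) × ln(400/27)
   = (8.314 kJ/mol)(2.696) = 22.4 kJ/mol
ΔG > 0, so the forward reaction is non-spontaneous (proceeds in reverse).

ΔG = 22.4 kJ/mol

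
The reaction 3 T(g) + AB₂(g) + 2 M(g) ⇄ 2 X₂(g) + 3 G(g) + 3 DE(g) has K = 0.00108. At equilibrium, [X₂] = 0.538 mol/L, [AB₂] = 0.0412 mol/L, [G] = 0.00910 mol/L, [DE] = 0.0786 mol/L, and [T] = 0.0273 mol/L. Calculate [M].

[M] = 0.342 mol/L

At equilibrium, K = [X₂]²·[G]³·[DE]³ / ([T]³·[AB₂]·[M]²) = 0.00108.
(0.538)²·(0.00910)³·(0.0786)³ / ((0.0273)³·(0.0412)·([M])²) = 0.00108
[M]² = 0.117 ⇒ [M] = 0.342 mol/L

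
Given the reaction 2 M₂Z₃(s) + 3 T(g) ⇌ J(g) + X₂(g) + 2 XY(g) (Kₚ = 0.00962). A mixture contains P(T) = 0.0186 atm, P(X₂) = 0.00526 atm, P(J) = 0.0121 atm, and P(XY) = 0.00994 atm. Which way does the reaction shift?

forward (toward products)

(M₂Z₃ is a pure solid — omitted from Qₚ.)
Qₚ = P(J)·P(X₂)·P(XY)² / P(T)³ = (0.0121)·(0.00526)·(0.00994)² / (0.0186)³ = 9.77e-4
Qₚ = 9.77e-4 < Kₚ = 0.00962, so the forward reaction proceeds.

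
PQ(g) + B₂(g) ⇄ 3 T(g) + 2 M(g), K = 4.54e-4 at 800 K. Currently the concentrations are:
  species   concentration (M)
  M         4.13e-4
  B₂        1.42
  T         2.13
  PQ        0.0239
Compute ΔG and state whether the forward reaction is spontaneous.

ΔG = -14.9 kJ/mol; the forward reaction is spontaneous

Q = [T]³·[M]² / ([PQ]·[B₂]) = (2.13)³·(4.13e-4)² / ((0.0239)·(1.42)) = 4.86e-5
ΔG = RT ln(Q/K) = (8.314 J mol⁻¹ K⁻¹)(800 K) × ln(4.86e-5/4.54e-4)
   = (6.651 kJ/mol)(-2.234) = -14.9 kJ/mol
ΔG < 0, so the forward reaction is spontaneous (proceeds forward).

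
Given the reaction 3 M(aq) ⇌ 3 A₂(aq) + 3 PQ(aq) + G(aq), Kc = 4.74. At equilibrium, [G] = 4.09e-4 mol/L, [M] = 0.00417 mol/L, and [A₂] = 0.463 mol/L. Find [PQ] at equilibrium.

At equilibrium, Kc = [A₂]³·[PQ]³·[G] / [M]³ = 4.74.
(0.463)³·([PQ])³·(4.09e-4) / (0.00417)³ = 4.74
[PQ]³ = 0.00847 ⇒ [PQ] = 0.204 mol/L

[PQ] = 0.204 mol/L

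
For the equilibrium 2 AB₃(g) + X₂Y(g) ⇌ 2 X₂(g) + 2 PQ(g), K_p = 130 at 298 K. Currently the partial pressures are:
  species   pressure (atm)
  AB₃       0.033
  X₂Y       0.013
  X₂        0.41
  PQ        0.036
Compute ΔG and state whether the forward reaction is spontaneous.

Q_p = P(X₂)²·P(PQ)² / (P(AB₃)²·P(X₂Y)) = (0.41)²·(0.036)² / ((0.033)²·(0.013)) = 15.4
ΔG = RT ln(Q_p/K_p) = (8.314 J mol⁻¹ K⁻¹)(298 K) × ln(15.4/130)
   = (2.478 kJ/mol)(-2.133) = -5.29 kJ/mol
ΔG < 0, so the forward reaction is spontaneous (proceeds forward).

ΔG = -5.29 kJ/mol; the forward reaction is spontaneous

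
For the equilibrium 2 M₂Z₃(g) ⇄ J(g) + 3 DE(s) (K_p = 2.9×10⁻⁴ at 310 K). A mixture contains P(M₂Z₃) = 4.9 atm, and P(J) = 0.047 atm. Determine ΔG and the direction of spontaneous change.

(DE is a pure solid — omitted from Q_p.)
Q_p = P(J) / P(M₂Z₃)² = (0.047) / (4.9)² = 0.00196
ΔG = RT ln(Q_p/K_p) = (8.314 J mol⁻¹ K⁻¹)(310 K) × ln(0.00196/2.9×10⁻⁴)
   = (2.577 kJ/mol)(1.911) = 4.92 kJ/mol
ΔG > 0, so the forward reaction is non-spontaneous (proceeds in reverse).

ΔG = 4.92 kJ/mol; the forward reaction is non-spontaneous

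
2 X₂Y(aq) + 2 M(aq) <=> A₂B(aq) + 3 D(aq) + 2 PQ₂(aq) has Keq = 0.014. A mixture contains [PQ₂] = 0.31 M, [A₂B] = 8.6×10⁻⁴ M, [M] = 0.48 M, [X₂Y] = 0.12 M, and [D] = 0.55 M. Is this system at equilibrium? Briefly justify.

Q = [A₂B]·[D]³·[PQ₂]² / ([X₂Y]²·[M]²) = (8.6×10⁻⁴)·(0.55)³·(0.31)² / ((0.12)²·(0.48)²) = 0.0041
Q = 0.0041 < Keq = 0.014: net forward reaction.

no; Q < K, reaction proceeds forward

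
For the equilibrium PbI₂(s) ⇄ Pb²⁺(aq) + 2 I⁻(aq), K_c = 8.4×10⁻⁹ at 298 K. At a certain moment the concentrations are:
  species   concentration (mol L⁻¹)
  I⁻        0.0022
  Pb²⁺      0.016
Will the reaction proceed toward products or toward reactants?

(PbI₂ is a pure solid — omitted from Q_c.)
Q_c = [Pb²⁺]·[I⁻]² = (0.016)·(0.0022)² = 7.7×10⁻⁸
Q_c = 7.7×10⁻⁸ > K_c = 8.4×10⁻⁹, so the reverse reaction proceeds.

to the left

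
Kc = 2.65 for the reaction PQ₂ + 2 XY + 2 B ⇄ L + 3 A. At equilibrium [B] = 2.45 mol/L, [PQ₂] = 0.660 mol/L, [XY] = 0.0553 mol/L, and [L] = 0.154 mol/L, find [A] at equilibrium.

At equilibrium, Kc = [L]·[A]³ / ([PQ₂]·[XY]²·[B]²) = 2.65.
(0.154)·([A])³ / ((0.660)·(0.0553)²·(2.45)²) = 2.65
[A]³ = 0.208 ⇒ [A] = 0.593 mol/L

[A] = 0.593 mol/L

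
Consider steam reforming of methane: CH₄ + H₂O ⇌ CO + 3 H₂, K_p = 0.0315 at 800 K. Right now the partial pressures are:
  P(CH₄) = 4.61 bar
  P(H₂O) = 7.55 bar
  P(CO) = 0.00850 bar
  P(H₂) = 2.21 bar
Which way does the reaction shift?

Q_p = P(CO)·P(H₂)³ / (P(CH₄)·P(H₂O)) = (0.00850)·(2.21)³ / ((4.61)·(7.55)) = 0.00264
Q_p = 0.00264 < K_p = 0.0315, so the forward reaction proceeds.

to the right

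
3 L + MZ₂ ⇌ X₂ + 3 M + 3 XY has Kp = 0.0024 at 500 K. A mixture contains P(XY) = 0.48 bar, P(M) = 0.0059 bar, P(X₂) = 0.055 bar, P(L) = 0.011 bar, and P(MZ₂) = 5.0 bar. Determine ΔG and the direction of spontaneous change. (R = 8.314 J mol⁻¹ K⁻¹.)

ΔG = -10.6 kJ/mol; the forward reaction is spontaneous

Qp = P(X₂)·P(M)³·P(XY)³ / (P(L)³·P(MZ₂)) = (0.055)·(0.0059)³·(0.48)³ / ((0.011)³·(5.0)) = 1.88e-4
ΔG = RT ln(Qp/Kp) = (8.314 J mol⁻¹ K⁻¹)(500 K) × ln(1.88e-4/0.0024)
   = (4.157 kJ/mol)(-2.547) = -10.6 kJ/mol
ΔG < 0, so the forward reaction is spontaneous (proceeds forward).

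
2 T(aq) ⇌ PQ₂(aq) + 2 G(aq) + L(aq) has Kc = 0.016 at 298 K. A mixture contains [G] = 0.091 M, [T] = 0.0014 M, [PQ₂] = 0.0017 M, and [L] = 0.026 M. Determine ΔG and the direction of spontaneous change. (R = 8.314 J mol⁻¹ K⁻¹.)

ΔG = 6.09 kJ/mol; the forward reaction is non-spontaneous

Qc = [PQ₂]·[G]²·[L] / [T]² = (0.0017)·(0.091)²·(0.026) / (0.0014)² = 0.187
ΔG = RT ln(Qc/Kc) = (8.314 J mol⁻¹ K⁻¹)(298 K) × ln(0.187/0.016)
   = (2.478 kJ/mol)(2.459) = 6.09 kJ/mol
ΔG > 0, so the forward reaction is non-spontaneous (proceeds in reverse).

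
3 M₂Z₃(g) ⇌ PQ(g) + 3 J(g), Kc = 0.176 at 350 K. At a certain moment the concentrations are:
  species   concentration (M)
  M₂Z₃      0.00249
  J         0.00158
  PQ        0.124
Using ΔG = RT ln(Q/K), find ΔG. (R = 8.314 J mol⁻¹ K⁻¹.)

ΔG = -4.99 kJ/mol

Qc = [PQ]·[J]³ / [M₂Z₃]³ = (0.124)·(0.00158)³ / (0.00249)³ = 0.0317
ΔG = RT ln(Qc/Kc) = (8.314 J mol⁻¹ K⁻¹)(350 K) × ln(0.0317/0.176)
   = (2.910 kJ/mol)(-1.714) = -4.99 kJ/mol
ΔG < 0, so the forward reaction is spontaneous (proceeds forward).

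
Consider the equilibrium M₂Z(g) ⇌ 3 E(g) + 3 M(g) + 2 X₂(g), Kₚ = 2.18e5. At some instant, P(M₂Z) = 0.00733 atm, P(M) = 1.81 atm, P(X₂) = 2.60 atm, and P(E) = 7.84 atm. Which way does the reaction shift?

to the left

Qₚ = P(E)³·P(M)³·P(X₂)² / P(M₂Z) = (7.84)³·(1.81)³·(2.60)² / (0.00733) = 2.64e6
Qₚ = 2.64e6 > Kₚ = 2.18e5, so the reverse reaction proceeds.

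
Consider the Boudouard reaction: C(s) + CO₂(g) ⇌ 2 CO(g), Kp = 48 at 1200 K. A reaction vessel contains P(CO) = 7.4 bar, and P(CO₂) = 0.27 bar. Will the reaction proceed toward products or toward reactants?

to the left

(C is a pure solid — omitted from Qp.)
Qp = P(CO)² / P(CO₂) = (7.4)² / (0.27) = 200
Qp = 200 > Kp = 48, so the reverse reaction proceeds.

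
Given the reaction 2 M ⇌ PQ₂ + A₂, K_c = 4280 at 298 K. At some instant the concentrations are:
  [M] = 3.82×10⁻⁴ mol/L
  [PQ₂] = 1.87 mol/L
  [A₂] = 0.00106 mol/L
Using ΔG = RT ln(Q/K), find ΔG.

Q_c = [PQ₂]·[A₂] / [M]² = (1.87)·(0.00106) / (3.82×10⁻⁴)² = 13600
ΔG = RT ln(Q_c/K_c) = (8.314 J mol⁻¹ K⁻¹)(298 K) × ln(13600/4280)
   = (2.478 kJ/mol)(1.156) = 2.86 kJ/mol
ΔG > 0, so the forward reaction is non-spontaneous (proceeds in reverse).

ΔG = 2.86 kJ/mol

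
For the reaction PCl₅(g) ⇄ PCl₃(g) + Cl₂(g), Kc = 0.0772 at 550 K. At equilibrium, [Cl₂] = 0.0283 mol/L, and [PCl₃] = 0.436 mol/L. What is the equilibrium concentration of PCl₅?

At equilibrium, Kc = [PCl₃]·[Cl₂] / [PCl₅] = 0.0772.
(0.436)·(0.0283) / ([PCl₅]) = 0.0772
[PCl₅] = 0.160 mol/L

[PCl₅] = 0.160 mol/L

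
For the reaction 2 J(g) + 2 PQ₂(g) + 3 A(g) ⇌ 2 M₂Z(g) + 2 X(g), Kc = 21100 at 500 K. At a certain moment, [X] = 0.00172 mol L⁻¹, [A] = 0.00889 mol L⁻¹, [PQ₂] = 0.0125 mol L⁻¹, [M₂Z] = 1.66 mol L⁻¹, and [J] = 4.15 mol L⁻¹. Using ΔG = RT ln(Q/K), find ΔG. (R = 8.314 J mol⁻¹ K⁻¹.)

ΔG = -6.60 kJ/mol

Qc = [M₂Z]²·[X]² / ([J]²·[PQ₂]²·[A]³) = (1.66)²·(0.00172)² / ((4.15)²·(0.0125)²·(0.00889)³) = 4310
ΔG = RT ln(Qc/Kc) = (8.314 J mol⁻¹ K⁻¹)(500 K) × ln(4310/21100)
   = (4.157 kJ/mol)(-1.588) = -6.60 kJ/mol
ΔG < 0, so the forward reaction is spontaneous (proceeds forward).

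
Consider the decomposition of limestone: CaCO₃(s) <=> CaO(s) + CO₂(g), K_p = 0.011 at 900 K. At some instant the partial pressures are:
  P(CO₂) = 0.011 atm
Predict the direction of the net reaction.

(CaCO₃, CaO are pure solids — omitted from Q_p.)
Q_p = P(CO₂) = 0.011
Q_p = 0.011 = K_p, so the system is already at equilibrium.

at equilibrium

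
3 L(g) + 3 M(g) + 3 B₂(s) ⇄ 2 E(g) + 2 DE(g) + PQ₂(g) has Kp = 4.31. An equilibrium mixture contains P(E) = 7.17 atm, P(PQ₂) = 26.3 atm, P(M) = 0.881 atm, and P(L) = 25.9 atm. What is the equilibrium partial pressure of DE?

(B₂ is a pure solid — omitted from Kp.)
At equilibrium, Kp = P(E)²·P(DE)²·P(PQ₂) / (P(L)³·P(M)³) = 4.31.
(7.17)²·(P(DE))²·(26.3) / ((25.9)³·(0.881)³) = 4.31
P(DE)² = 37.9 ⇒ P(DE) = 6.15 atm

P(DE) = 6.15 atm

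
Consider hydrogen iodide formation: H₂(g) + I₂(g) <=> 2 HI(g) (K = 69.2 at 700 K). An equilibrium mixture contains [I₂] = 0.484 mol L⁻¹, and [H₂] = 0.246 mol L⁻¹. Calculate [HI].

[HI] = 2.87 mol L⁻¹

At equilibrium, K = [HI]² / ([H₂]·[I₂]) = 69.2.
([HI])² / ((0.246)·(0.484)) = 69.2
[HI]² = 8.24 ⇒ [HI] = 2.87 mol L⁻¹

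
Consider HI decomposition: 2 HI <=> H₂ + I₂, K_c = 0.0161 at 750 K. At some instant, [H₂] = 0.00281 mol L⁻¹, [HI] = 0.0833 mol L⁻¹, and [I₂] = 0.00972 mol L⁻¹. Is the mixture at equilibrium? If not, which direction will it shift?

Q_c = [H₂]·[I₂] / [HI]² = (0.00281)·(0.00972) / (0.0833)² = 0.00394
Q_c = 0.00394 < K_c = 0.0161: net forward reaction.

no; Q < K, reaction proceeds forward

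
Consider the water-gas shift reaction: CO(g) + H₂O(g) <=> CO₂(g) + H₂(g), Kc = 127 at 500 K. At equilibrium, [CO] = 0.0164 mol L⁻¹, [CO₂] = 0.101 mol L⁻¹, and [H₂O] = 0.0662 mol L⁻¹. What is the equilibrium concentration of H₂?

At equilibrium, Kc = [CO₂]·[H₂] / ([CO]·[H₂O]) = 127.
(0.101)·([H₂]) / ((0.0164)·(0.0662)) = 127
[H₂] = 1.37 mol L⁻¹

[H₂] = 1.37 mol L⁻¹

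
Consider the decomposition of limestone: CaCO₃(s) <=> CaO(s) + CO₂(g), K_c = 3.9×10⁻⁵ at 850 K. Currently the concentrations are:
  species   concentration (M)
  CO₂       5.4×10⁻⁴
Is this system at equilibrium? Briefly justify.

no; Q > K, reaction proceeds in reverse

(CaCO₃, CaO are pure solids — omitted from Q_c.)
Q_c = [CO₂] = 5.4×10⁻⁴
Q_c = 5.4×10⁻⁴ > K_c = 3.9×10⁻⁵: net reverse reaction.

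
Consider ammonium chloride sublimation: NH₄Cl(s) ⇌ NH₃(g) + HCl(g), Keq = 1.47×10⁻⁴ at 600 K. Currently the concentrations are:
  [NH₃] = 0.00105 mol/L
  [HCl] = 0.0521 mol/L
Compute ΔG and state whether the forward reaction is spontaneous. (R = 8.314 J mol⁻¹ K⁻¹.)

(NH₄Cl is a pure solid — omitted from Q.)
Q = [NH₃]·[HCl] = (0.00105)·(0.0521) = 5.47×10⁻⁵
ΔG = RT ln(Q/Keq) = (8.314 J mol⁻¹ K⁻¹)(600 K) × ln(5.47×10⁻⁵/1.47×10⁻⁴)
   = (4.988 kJ/mol)(-0.9886) = -4.93 kJ/mol
ΔG < 0, so the forward reaction is spontaneous (proceeds forward).

ΔG = -4.93 kJ/mol; the forward reaction is spontaneous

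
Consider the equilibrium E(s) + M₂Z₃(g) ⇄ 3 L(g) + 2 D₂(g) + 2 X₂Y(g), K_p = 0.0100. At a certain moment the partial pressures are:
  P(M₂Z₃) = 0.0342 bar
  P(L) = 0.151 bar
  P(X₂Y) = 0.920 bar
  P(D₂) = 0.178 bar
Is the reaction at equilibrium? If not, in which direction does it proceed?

(E is a pure solid — omitted from Q_p.)
Q_p = P(L)³·P(D₂)²·P(X₂Y)² / P(M₂Z₃) = (0.151)³·(0.178)²·(0.920)² / (0.0342) = 0.00270
Q_p = 0.00270 < K_p = 0.0100, so the forward reaction proceeds.

forward (toward products)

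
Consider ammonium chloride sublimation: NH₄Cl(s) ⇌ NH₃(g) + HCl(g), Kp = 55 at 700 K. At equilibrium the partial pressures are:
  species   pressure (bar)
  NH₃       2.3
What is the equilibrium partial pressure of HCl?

P(HCl) = 24 bar

(NH₄Cl is a pure solid — omitted from Kp.)
At equilibrium, Kp = P(NH₃)·P(HCl) = 55.
(2.3)·(P(HCl)) = 55
P(HCl) = 23.9 = 24 bar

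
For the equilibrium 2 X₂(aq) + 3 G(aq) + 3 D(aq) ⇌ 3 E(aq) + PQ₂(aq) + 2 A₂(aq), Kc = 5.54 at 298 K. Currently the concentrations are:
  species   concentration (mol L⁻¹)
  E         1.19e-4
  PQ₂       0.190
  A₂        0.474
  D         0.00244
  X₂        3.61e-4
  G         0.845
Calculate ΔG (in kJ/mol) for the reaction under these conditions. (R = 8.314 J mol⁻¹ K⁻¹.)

Qc = [E]³·[PQ₂]·[A₂]² / ([X₂]²·[G]³·[D]³) = (1.19e-4)³·(0.190)·(0.474)² / ((3.61e-4)²·(0.845)³·(0.00244)³) = 63.0
ΔG = RT ln(Qc/Kc) = (8.314 J mol⁻¹ K⁻¹)(298 K) × ln(63.0/5.54)
   = (2.478 kJ/mol)(2.431) = 6.02 kJ/mol
ΔG > 0, so the forward reaction is non-spontaneous (proceeds in reverse).

ΔG = 6.02 kJ/mol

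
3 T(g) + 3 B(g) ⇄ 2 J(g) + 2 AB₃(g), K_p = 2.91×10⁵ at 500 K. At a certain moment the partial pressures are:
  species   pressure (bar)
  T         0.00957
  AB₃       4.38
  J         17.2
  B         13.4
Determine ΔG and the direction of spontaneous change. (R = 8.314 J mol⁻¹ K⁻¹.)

Q_p = P(J)²·P(AB₃)² / (P(T)³·P(B)³) = (17.2)²·(4.38)² / ((0.00957)³·(13.4)³) = 2.69×10⁶
ΔG = RT ln(Q_p/K_p) = (8.314 J mol⁻¹ K⁻¹)(500 K) × ln(2.69×10⁶/2.91×10⁵)
   = (4.157 kJ/mol)(2.224) = 9.25 kJ/mol
ΔG > 0, so the forward reaction is non-spontaneous (proceeds in reverse).

ΔG = 9.25 kJ/mol; the forward reaction is non-spontaneous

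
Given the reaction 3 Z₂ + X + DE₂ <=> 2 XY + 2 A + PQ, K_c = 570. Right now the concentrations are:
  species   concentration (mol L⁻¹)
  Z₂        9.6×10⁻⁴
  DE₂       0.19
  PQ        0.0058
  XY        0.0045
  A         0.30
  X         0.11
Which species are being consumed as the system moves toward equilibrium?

Q_c = [XY]²·[A]²·[PQ] / ([Z₂]³·[X]·[DE₂]) = (0.0045)²·(0.30)²·(0.0058) / ((9.6×10⁻⁴)³·(0.11)·(0.19)) = 570
Q_c = 570 = K_c; the system is at equilibrium.

none (at equilibrium)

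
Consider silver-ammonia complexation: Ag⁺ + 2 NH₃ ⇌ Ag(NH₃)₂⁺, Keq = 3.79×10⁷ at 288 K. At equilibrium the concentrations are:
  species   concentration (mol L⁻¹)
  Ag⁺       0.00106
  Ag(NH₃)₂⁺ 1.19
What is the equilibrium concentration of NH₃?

[NH₃] = 0.00544 mol L⁻¹

At equilibrium, Keq = [Ag(NH₃)₂⁺] / ([Ag⁺]·[NH₃]²) = 3.79×10⁷.
(1.19) / ((0.00106)·([NH₃])²) = 3.79×10⁷
[NH₃]² = 2.96×10⁻⁵ ⇒ [NH₃] = 0.00544 mol L⁻¹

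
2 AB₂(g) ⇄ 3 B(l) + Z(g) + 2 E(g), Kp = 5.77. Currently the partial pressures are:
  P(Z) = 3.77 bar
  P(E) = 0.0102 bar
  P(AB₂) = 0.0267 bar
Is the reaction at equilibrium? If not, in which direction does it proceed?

forward (toward products)

(B is a pure liquid — omitted from Qp.)
Qp = P(Z)·P(E)² / P(AB₂)² = (3.77)·(0.0102)² / (0.0267)² = 0.550
Qp = 0.550 < Kp = 5.77, so the forward reaction proceeds.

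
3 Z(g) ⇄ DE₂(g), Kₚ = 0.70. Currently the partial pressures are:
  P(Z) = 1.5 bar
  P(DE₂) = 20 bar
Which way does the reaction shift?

Qₚ = P(DE₂) / P(Z)³ = (20) / (1.5)³ = 5.9
Qₚ = 5.9 > Kₚ = 0.70, so the reverse reaction proceeds.

toward reactants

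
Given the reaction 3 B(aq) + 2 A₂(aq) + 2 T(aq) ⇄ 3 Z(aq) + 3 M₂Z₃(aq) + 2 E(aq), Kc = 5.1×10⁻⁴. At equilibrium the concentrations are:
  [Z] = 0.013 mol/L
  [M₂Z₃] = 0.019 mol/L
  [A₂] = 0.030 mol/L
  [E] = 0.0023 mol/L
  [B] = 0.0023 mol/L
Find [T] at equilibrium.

At equilibrium, Kc = [Z]³·[M₂Z₃]³·[E]² / ([B]³·[A₂]²·[T]²) = 5.1×10⁻⁴.
(0.013)³·(0.019)³·(0.0023)² / ((0.0023)³·(0.030)²·([T])²) = 5.1×10⁻⁴
[T]² = 0.0143 ⇒ [T] = 0.12 mol/L

[T] = 0.12 mol/L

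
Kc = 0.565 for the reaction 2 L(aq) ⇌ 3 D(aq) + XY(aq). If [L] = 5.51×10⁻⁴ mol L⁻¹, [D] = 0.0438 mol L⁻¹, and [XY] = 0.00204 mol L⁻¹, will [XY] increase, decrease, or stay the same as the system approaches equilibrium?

Qc = [D]³·[XY] / [L]² = (0.0438)³·(0.00204) / (5.51×10⁻⁴)² = 0.565
Qc = 0.565 = Kc; the system is at equilibrium.

stay the same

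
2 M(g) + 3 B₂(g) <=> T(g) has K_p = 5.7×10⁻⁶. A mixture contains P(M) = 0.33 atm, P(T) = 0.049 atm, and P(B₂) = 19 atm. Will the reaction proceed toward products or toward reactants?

Q_p = P(T) / (P(M)²·P(B₂)³) = (0.049) / ((0.33)²·(19)³) = 6.6×10⁻⁵
Q_p = 6.6×10⁻⁵ > K_p = 5.7×10⁻⁶, so the reverse reaction proceeds.

in the reverse direction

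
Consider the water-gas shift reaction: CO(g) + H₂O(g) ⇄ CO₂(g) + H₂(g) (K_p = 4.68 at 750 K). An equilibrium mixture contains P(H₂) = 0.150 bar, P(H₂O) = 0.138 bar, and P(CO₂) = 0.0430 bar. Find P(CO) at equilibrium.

At equilibrium, K_p = P(CO₂)·P(H₂) / (P(CO)·P(H₂O)) = 4.68.
(0.0430)·(0.150) / ((P(CO))·(0.138)) = 4.68
P(CO) = 0.00999 bar

P(CO) = 0.00999 bar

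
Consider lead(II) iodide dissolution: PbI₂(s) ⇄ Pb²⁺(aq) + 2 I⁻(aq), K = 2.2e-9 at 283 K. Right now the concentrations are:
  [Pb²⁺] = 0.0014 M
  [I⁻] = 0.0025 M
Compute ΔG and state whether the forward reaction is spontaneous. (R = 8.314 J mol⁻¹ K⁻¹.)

(PbI₂ is a pure solid — omitted from Q.)
Q = [Pb²⁺]·[I⁻]² = (0.0014)·(0.0025)² = 8.75e-9
ΔG = RT ln(Q/K) = (8.314 J mol⁻¹ K⁻¹)(283 K) × ln(8.75e-9/2.2e-9)
   = (2.353 kJ/mol)(1.381) = 3.25 kJ/mol
ΔG > 0, so the forward reaction is non-spontaneous (proceeds in reverse).

ΔG = 3.25 kJ/mol; the forward reaction is non-spontaneous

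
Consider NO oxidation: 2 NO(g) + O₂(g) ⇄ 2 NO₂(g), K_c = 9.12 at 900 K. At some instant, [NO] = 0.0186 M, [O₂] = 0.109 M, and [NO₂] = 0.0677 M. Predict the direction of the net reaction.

Q_c = [NO₂]² / ([NO]²·[O₂]) = (0.0677)² / ((0.0186)²·(0.109)) = 122
Q_c = 122 > K_c = 9.12, so the reverse reaction proceeds.

to the left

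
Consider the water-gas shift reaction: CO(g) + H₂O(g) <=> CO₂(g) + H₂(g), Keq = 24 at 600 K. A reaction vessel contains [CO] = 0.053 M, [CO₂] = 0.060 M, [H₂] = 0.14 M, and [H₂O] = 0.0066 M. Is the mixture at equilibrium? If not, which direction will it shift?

yes, at equilibrium

Q = [CO₂]·[H₂] / ([CO]·[H₂O]) = (0.060)·(0.14) / ((0.053)·(0.0066)) = 24
Q = 24 = Keq; the system is at equilibrium.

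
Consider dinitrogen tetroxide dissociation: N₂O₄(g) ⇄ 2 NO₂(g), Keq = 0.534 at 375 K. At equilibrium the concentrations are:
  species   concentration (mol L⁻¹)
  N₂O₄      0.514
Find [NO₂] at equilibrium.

[NO₂] = 0.524 mol L⁻¹

At equilibrium, Keq = [NO₂]² / [N₂O₄] = 0.534.
([NO₂])² / (0.514) = 0.534
[NO₂]² = 0.274 ⇒ [NO₂] = 0.524 mol L⁻¹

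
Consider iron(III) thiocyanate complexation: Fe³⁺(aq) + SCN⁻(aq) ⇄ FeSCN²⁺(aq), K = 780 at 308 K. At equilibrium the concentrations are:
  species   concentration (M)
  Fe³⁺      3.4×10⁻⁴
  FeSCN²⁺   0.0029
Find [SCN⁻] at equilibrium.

[SCN⁻] = 0.011 M

At equilibrium, K = [FeSCN²⁺] / ([Fe³⁺]·[SCN⁻]) = 780.
(0.0029) / ((3.4×10⁻⁴)·([SCN⁻])) = 780
[SCN⁻] = 0.0109 = 0.011 M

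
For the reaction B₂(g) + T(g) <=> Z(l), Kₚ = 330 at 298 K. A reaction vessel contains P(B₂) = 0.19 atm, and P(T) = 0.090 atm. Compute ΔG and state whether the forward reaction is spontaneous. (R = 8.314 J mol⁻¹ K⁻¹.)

ΔG = -4.29 kJ/mol; the forward reaction is spontaneous

(Z is a pure liquid — omitted from Qₚ.)
Qₚ = 1 / (P(B₂)·P(T)) = 1 / ((0.19)·(0.090)) = 58.5
ΔG = RT ln(Qₚ/Kₚ) = (8.314 J mol⁻¹ K⁻¹)(298 K) × ln(58.5/330)
   = (2.478 kJ/mol)(-1.730) = -4.29 kJ/mol
ΔG < 0, so the forward reaction is spontaneous (proceeds forward).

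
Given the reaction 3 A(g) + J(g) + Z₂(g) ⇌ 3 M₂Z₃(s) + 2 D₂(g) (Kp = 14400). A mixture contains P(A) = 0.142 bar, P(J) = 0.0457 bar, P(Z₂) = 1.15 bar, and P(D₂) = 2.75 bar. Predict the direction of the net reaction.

(M₂Z₃ is a pure solid — omitted from Qp.)
Qp = P(D₂)² / (P(A)³·P(J)·P(Z₂)) = (2.75)² / ((0.142)³·(0.0457)·(1.15)) = 50300
Qp = 50300 > Kp = 14400, so the reverse reaction proceeds.

in the reverse direction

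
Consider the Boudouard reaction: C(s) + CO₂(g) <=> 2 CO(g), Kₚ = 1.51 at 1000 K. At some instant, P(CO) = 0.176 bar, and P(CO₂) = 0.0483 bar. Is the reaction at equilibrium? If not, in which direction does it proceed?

toward products

(C is a pure solid — omitted from Qₚ.)
Qₚ = P(CO)² / P(CO₂) = (0.176)² / (0.0483) = 0.641
Qₚ = 0.641 < Kₚ = 1.51, so the forward reaction proceeds.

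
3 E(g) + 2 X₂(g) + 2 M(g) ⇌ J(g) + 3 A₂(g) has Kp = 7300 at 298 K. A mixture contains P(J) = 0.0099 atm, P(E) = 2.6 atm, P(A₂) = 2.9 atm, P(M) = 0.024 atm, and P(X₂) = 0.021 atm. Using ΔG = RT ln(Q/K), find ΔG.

ΔG = 4.96 kJ/mol

Qp = P(J)·P(A₂)³ / (P(E)³·P(X₂)²·P(M)²) = (0.0099)·(2.9)³ / ((2.6)³·(0.021)²·(0.024)²) = 54100
ΔG = RT ln(Qp/Kp) = (8.314 J mol⁻¹ K⁻¹)(298 K) × ln(54100/7300)
   = (2.478 kJ/mol)(2.003) = 4.96 kJ/mol
ΔG > 0, so the forward reaction is non-spontaneous (proceeds in reverse).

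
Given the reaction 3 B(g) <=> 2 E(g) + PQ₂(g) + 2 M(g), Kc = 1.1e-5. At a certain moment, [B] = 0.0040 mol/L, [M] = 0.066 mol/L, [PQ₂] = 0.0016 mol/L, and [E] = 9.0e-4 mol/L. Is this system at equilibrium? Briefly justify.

no; Q > K, reaction proceeds in reverse

Qc = [E]²·[PQ₂]·[M]² / [B]³ = (9.0e-4)²·(0.0016)·(0.066)² / (0.0040)³ = 8.8e-5
Qc = 8.8e-5 > Kc = 1.1e-5: net reverse reaction.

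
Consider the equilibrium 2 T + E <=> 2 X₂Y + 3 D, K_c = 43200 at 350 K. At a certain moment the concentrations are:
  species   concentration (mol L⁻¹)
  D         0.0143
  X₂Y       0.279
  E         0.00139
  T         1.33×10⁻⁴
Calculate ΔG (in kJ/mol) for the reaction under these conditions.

Q_c = [X₂Y]²·[D]³ / ([T]²·[E]) = (0.279)²·(0.0143)³ / ((1.33×10⁻⁴)²·(0.00139)) = 9260
ΔG = RT ln(Q_c/K_c) = (8.314 J mol⁻¹ K⁻¹)(350 K) × ln(9260/43200)
   = (2.910 kJ/mol)(-1.540) = -4.48 kJ/mol
ΔG < 0, so the forward reaction is spontaneous (proceeds forward).

ΔG = -4.48 kJ/mol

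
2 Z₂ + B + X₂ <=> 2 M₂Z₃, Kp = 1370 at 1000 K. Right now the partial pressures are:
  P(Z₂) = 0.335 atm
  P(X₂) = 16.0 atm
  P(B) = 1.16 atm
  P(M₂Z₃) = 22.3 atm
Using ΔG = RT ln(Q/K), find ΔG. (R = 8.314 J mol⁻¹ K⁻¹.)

ΔG = -14.5 kJ/mol

Qp = P(M₂Z₃)² / (P(Z₂)²·P(B)·P(X₂)) = (22.3)² / ((0.335)²·(1.16)·(16.0)) = 239
ΔG = RT ln(Qp/Kp) = (8.314 J mol⁻¹ K⁻¹)(1000 K) × ln(239/1370)
   = (8.314 kJ/mol)(-1.746) = -14.5 kJ/mol
ΔG < 0, so the forward reaction is spontaneous (proceeds forward).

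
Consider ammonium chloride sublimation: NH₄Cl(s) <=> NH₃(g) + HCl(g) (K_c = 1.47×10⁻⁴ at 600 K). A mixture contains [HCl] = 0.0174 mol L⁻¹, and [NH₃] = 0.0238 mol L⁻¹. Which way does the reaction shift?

(NH₄Cl is a pure solid — omitted from Q_c.)
Q_c = [NH₃]·[HCl] = (0.0238)·(0.0174) = 4.14×10⁻⁴
Q_c = 4.14×10⁻⁴ > K_c = 1.47×10⁻⁴, so the reverse reaction proceeds.

in the reverse direction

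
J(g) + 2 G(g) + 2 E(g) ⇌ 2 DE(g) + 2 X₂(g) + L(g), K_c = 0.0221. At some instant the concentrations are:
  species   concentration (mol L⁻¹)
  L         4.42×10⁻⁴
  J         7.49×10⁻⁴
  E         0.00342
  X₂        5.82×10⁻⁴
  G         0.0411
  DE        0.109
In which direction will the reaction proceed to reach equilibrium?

in the reverse direction

Q_c = [DE]²·[X₂]²·[L] / ([J]·[G]²·[E]²) = (0.109)²·(5.82×10⁻⁴)²·(4.42×10⁻⁴) / ((7.49×10⁻⁴)·(0.0411)²·(0.00342)²) = 0.120
Q_c = 0.120 > K_c = 0.0221, so the reverse reaction proceeds.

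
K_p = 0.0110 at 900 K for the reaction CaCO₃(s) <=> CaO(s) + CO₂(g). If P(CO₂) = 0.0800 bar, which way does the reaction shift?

to the left

(CaCO₃, CaO are pure solids — omitted from Q_p.)
Q_p = P(CO₂) = 0.0800
Q_p = 0.0800 > K_p = 0.0110, so the reverse reaction proceeds.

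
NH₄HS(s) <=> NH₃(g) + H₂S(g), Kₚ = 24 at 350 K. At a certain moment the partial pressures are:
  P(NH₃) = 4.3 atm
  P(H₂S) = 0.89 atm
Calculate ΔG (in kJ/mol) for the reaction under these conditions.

ΔG = -5.34 kJ/mol

(NH₄HS is a pure solid — omitted from Qₚ.)
Qₚ = P(NH₃)·P(H₂S) = (4.3)·(0.89) = 3.83
ΔG = RT ln(Qₚ/Kₚ) = (8.314 J mol⁻¹ K⁻¹)(350 K) × ln(3.83/24)
   = (2.910 kJ/mol)(-1.835) = -5.34 kJ/mol
ΔG < 0, so the forward reaction is spontaneous (proceeds forward).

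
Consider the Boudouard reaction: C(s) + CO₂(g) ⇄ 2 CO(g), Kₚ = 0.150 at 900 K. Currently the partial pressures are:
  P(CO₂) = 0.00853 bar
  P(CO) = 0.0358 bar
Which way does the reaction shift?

neither direction; the system is at equilibrium

(C is a pure solid — omitted from Qₚ.)
Qₚ = P(CO)² / P(CO₂) = (0.0358)² / (0.00853) = 0.150
Qₚ = 0.150 = Kₚ, so the system is already at equilibrium.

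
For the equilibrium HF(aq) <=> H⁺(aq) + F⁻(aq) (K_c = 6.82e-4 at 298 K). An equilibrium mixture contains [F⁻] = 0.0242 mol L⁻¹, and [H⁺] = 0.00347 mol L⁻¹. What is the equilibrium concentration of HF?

[HF] = 0.123 mol L⁻¹

At equilibrium, K_c = [H⁺]·[F⁻] / [HF] = 6.82e-4.
(0.00347)·(0.0242) / ([HF]) = 6.82e-4
[HF] = 0.123 mol L⁻¹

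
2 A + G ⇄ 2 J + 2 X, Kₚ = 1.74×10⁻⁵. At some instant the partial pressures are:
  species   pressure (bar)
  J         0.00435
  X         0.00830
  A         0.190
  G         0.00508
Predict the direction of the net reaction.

forward (toward products)

Qₚ = P(J)²·P(X)² / (P(A)²·P(G)) = (0.00435)²·(0.00830)² / ((0.190)²·(0.00508)) = 7.11×10⁻⁶
Qₚ = 7.11×10⁻⁶ < Kₚ = 1.74×10⁻⁵, so the forward reaction proceeds.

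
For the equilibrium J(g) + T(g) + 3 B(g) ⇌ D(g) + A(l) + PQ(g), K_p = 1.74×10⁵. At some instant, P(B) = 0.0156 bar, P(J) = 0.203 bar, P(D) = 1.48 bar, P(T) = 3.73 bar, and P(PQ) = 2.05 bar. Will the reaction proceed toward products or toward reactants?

to the left

(A is a pure liquid — omitted from Q_p.)
Q_p = P(D)·P(PQ) / (P(J)·P(T)·P(B)³) = (1.48)·(2.05) / ((0.203)·(3.73)·(0.0156)³) = 1.06×10⁶
Q_p = 1.06×10⁶ > K_p = 1.74×10⁵, so the reverse reaction proceeds.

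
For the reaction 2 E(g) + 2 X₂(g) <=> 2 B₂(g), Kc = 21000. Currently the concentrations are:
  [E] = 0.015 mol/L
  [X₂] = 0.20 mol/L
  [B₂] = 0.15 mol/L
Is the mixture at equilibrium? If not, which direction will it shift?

Qc = [B₂]² / ([E]²·[X₂]²) = (0.15)² / ((0.015)²·(0.20)²) = 2500
Qc = 2500 < Kc = 21000: net forward reaction.

no; Q < K, reaction proceeds forward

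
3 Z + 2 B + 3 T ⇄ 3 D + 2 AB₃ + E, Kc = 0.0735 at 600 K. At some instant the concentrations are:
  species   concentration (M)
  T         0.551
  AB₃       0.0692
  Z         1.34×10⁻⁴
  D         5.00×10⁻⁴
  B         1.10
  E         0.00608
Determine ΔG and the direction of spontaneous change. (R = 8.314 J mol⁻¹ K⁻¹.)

ΔG = -11.4 kJ/mol; the forward reaction is spontaneous

Qc = [D]³·[AB₃]²·[E] / ([Z]³·[B]²·[T]³) = (5.00×10⁻⁴)³·(0.0692)²·(0.00608) / ((1.34×10⁻⁴)³·(1.10)²·(0.551)³) = 0.00747
ΔG = RT ln(Qc/Kc) = (8.314 J mol⁻¹ K⁻¹)(600 K) × ln(0.00747/0.0735)
   = (4.988 kJ/mol)(-2.286) = -11.4 kJ/mol
ΔG < 0, so the forward reaction is spontaneous (proceeds forward).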